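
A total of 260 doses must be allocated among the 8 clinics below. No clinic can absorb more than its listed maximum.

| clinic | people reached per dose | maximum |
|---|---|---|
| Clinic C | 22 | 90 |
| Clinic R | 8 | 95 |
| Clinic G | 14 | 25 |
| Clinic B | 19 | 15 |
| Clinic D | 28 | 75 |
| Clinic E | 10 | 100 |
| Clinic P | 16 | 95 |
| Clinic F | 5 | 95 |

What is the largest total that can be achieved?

Highest people reached per dose first: Clinic D 28 > Clinic C 22 > Clinic B 19 > Clinic P 16 > Clinic G 14 > Clinic E 10 > Clinic R 8 > Clinic F 5.
Clinic D takes 75 to reach its cap of 75 — 185 left.
Clinic C takes 90 to reach its cap of 90 — 95 left.
Give Clinic B 15 to hit its cap of 15 — 80 left.
Only 80 left; Clinic P takes them to reach 80.
Total = 22×90 + 19×15 + 28×75 + 16×80 = 5645.

5645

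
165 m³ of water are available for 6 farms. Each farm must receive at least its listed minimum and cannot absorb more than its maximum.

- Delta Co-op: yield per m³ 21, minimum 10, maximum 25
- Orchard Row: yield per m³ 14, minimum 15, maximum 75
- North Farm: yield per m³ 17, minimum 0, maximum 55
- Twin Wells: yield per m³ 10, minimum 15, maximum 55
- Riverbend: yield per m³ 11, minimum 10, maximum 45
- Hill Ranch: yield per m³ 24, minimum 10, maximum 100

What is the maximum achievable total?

Meeting every minimum uses 10+15+0+15+10+10 = 60 m³, leaving 105.
Order the farms by yield per m³: Hill Ranch 24 > Delta Co-op 21 > North Farm 17 > Orchard Row 14 > Riverbend 11 > Twin Wells 10.
Give Hill Ranch 90 more to hit its cap of 100 — 15 left.
Give Delta Co-op 15 more to hit its cap of 25 — 0 left.
Total = 21×25 + 14×15 + 10×15 + 11×10 + 24×100 = 3395.

3395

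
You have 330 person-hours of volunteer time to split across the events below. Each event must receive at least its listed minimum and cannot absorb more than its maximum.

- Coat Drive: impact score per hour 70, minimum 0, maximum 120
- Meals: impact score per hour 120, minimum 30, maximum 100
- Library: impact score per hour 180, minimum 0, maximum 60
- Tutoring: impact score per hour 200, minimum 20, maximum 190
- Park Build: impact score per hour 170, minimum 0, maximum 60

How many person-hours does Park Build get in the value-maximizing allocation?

Meeting every minimum uses 0+30+0+20+0 = 50 person-hours, leaving 280.
Highest impact score per hour first: Tutoring 200 > Library 180 > Park Build 170 > Meals 120 > Coat Drive 70.
Tutoring: +170 to 190 (cap) → 110 left.
Give Library 60 more to hit its cap of 60 → 50 left.
Park Build has room for 60 more but only 50 remain, so it gets 50.

50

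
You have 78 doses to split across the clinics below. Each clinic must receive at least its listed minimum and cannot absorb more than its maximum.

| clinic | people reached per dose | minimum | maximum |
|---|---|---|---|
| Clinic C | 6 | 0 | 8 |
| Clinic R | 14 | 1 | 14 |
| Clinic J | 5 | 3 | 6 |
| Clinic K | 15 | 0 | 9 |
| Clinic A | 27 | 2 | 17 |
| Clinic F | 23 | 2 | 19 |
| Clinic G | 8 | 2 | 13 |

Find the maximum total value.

1364

Meeting every minimum uses 0+1+3+0+2+2+2 = 10 doses, leaving 68.
Rank by people reached per dose: Clinic A 27 > Clinic F 23 > Clinic K 15 > Clinic R 14 > Clinic G 8 > Clinic C 6 > Clinic J 5.
Give Clinic A 15 more to hit its cap of 17 ; 53 left.
Clinic F takes 17 more to reach its cap of 19 ; 36 left.
Clinic K: +9 to 9 (cap) ; 27 left.
Clinic R: +13 to 14 (cap) ; 14 left.
Give Clinic G 11 more to hit its cap of 13 ; 3 left.
Clinic C has room for 8 more but only 3 remain, so it gets 3.
Total = 6×3 + 14×14 + 5×3 + 15×9 + 27×17 + 23×19 + 8×13 = 1364.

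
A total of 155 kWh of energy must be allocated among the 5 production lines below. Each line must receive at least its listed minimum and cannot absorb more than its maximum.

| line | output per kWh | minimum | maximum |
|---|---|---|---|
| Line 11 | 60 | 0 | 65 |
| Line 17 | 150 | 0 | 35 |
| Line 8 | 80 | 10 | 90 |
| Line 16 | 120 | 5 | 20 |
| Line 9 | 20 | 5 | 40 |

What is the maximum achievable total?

15250

Meeting every minimum uses 0+0+10+5+5 = 20 kWh, leaving 135.
Highest output per kWh first: Line 17 150 > Line 16 120 > Line 8 80 > Line 11 60 > Line 9 20.
Give Line 17 35 more to hit its cap of 35 → 100 left.
Give Line 16 15 more to hit its cap of 20 → 85 left.
Line 8: +80 to 90 (cap) → 5 left.
Line 11 has room for 65 more but only 5 remain, so it gets 5.
Total = 60×5 + 150×35 + 80×90 + 120×20 + 20×5 = 15250.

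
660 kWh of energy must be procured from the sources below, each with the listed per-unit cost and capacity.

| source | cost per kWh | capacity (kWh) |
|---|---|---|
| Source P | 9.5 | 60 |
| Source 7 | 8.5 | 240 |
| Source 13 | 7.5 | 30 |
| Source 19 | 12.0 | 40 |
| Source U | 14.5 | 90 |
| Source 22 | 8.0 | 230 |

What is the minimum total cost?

Use sources in increasing cost order.
Source 13 (7.5): use full 30 ; 630 kWh to go.
Source 22 (8.0): use full 230 ; 400 kWh to go.
Source 7 at 8.5: take all 240 kWh ; 160 still needed.
Take 60 from Source P at 9.5 ; need 100 more.
Source 19 (12.0): use full 40 ; 60 kWh to go.
Source U at 14.5: take 60 of its 90 ; requirement met.
Cost = 30×7.5 + 230×8.0 + 240×8.5 + 60×9.5 + 40×12.0 + 60×14.5 = 6025.

6025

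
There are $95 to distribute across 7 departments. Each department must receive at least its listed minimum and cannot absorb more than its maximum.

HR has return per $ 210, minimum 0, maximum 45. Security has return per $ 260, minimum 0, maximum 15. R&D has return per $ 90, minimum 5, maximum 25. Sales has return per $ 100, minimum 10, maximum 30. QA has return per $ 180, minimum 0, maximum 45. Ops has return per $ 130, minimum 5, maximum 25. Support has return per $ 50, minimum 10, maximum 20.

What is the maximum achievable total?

16850

Meeting every minimum uses 0+0+5+10+0+5+10 = 30 $, leaving 65.
Highest return per $ first: Security 260 > HR 210 > QA 180 > Ops 130 > Sales 100 > R&D 90 > Support 50.
Security takes 15 more to reach its cap of 15 → 50 left.
HR takes 45 more to reach its cap of 45 → 5 left.
Only 5 left; QA takes them to reach 5.
Total = 210×45 + 260×15 + 90×5 + 100×10 + 180×5 + 130×5 + 50×10 = 16850.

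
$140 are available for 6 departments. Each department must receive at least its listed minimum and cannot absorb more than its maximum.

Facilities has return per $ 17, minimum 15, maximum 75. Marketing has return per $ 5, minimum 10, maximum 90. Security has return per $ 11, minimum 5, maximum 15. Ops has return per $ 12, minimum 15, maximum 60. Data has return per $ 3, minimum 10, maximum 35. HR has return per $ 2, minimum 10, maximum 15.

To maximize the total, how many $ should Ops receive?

30

Meeting every minimum uses 15+10+5+15+10+10 = 65 $, leaving 75.
Rank by return per $: Facilities 17 > Ops 12 > Security 11 > Marketing 5 > Data 3 > HR 2.
Facilities: +60 to 75 (cap) → 15 left.
Only 15 left; Ops takes them to reach 30.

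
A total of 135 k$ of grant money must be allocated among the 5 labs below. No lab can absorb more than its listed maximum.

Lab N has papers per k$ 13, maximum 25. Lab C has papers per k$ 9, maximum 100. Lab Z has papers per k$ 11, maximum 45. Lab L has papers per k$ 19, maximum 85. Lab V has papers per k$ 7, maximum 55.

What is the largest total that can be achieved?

Order the labs by papers per k$: Lab L 19 > Lab N 13 > Lab Z 11 > Lab C 9 > Lab V 7.
Give Lab L 85 to hit its cap of 85 — 50 left.
Lab N: +25 to 25 (cap) — 25 left.
Lab Z: +25 (room for 45) → 25. Pool exhausted.
Total = 13×25 + 11×25 + 19×85 = 2215.

2215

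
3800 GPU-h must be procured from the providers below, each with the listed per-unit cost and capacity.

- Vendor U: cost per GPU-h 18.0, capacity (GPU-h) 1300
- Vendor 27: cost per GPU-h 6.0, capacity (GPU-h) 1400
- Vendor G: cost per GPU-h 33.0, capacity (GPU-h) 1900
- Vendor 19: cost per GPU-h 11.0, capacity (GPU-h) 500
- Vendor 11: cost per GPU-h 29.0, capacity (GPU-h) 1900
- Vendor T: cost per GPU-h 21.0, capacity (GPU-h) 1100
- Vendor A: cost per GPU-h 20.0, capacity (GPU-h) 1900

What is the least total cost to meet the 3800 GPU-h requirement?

49300

Cheapest first:
Vendor 27 (6.0): use full 1400 — 2400 GPU-h to go.
Vendor 19 (11.0): use full 500 — 1900 GPU-h to go.
Vendor U (18.0): use full 1300 — 600 GPU-h to go.
Vendor A (20.0): take the remaining 600 — done.
Vendor T, Vendor 11, Vendor G: unused.
Cost = 1400×6.0 + 500×11.0 + 1300×18.0 + 600×20.0 = 49300.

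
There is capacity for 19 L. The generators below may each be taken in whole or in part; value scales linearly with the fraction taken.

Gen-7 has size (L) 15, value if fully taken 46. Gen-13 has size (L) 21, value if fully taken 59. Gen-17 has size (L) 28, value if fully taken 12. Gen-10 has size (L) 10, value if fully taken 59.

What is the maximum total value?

Best value per unit of size first: Gen-10 59/10≈5.9, Gen-7 46/15≈3.07, Gen-13 59/21≈2.81, Gen-17 12/28≈0.429.
Take all of Gen-10 (10 L, value 59) ; 9 L left.
Fill the last 9 L with part of Gen-7: 9/15 of it earns 27.6.
Total value = 86.6.

86.6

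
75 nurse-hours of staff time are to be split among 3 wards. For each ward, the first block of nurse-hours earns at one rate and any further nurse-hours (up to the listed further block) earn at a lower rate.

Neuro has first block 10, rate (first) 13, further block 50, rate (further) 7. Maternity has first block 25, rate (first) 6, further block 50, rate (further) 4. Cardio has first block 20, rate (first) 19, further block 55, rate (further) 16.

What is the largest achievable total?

1260

Treat each block as its own option and order by rate: Cardio/T1 19 > Cardio/T2 16 > Neuro/T1 13 > Neuro/T2 7 > Maternity/T1 6 > Maternity/T2 4.
Fill Cardio T1 block (20 at 19) → 55 left.
Fill Cardio T2 block (55 at 16) → 0 left.
Total = 19×20 + 16×55 = 1260.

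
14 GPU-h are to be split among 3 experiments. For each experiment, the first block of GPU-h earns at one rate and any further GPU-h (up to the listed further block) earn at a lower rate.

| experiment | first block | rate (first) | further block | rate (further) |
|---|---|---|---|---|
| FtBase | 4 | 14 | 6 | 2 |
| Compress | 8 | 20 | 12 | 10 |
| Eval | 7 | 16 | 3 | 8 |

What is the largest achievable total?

256

Treat each block as its own option and order by rate: Compress/tier1 20 > Eval/tier1 16 > FtBase/tier1 14 > Compress/tier2 10 > Eval/tier2 8 > FtBase/tier2 2.
Fill Compress tier1 block (8 at 20) ; 6 left.
Eval/tier1: +6 of 7 at 16; pool empty.
Total = 20×8 + 16×6 = 256.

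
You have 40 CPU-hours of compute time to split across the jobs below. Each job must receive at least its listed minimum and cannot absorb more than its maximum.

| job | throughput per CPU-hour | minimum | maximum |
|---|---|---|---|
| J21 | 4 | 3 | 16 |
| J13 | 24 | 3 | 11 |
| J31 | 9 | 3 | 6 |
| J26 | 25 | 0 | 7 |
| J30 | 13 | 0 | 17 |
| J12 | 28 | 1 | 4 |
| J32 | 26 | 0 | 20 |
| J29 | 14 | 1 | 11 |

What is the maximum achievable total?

Meeting every minimum uses 3+3+3+0+0+1+0+1 = 11 CPU-hours, leaving 29.
Highest throughput per CPU-hour first: J12 28 > J32 26 > J26 25 > J13 24 > J29 14 > J30 13 > J31 9 > J21 4.
Give J12 3 more to hit its cap of 4 → 26 left.
J32 takes 20 more to reach its cap of 20 → 6 left.
Only 6 left; J26 takes them to reach 6.
Total = 4×3 + 24×3 + 9×3 + 25×6 + 28×4 + 26×20 + 14×1 = 907.

907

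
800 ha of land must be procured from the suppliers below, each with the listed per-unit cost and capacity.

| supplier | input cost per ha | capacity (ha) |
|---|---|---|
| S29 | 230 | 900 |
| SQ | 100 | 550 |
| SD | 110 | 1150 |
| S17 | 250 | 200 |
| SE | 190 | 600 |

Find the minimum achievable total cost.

Cheapest first:
SQ at 100: take all 550 ha ; 250 still needed.
SD at 110: take 250 of its 1150 ; requirement met.
SE, S29, S17: unused.
Cost = 550×100 + 250×110 = 82500.

82500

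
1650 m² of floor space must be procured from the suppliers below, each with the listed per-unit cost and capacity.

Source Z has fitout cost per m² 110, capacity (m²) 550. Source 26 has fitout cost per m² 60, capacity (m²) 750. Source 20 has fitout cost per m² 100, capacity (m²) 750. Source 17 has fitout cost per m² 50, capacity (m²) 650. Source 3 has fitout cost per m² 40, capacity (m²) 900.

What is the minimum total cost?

74500

Cheapest first:
Take 900 from Source 3 at 40 ; need 750 more.
Source 17 (50): use full 650 ; 100 m² to go.
Take 100 from Source 26 at 60 to finish.
Source 20, Source Z: unused.
Cost = 900×40 + 650×50 + 100×60 = 74500.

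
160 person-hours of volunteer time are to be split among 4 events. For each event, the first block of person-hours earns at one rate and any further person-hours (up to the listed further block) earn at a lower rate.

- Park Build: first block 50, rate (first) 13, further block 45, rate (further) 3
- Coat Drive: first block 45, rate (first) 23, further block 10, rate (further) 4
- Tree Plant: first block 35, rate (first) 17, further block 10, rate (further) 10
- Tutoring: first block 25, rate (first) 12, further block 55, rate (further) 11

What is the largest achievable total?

2635

Rank every tier by rate: Coat Drive/T1 23 > Tree Plant/T1 17 > Park Build/T1 13 > Tutoring/T1 12 > Tutoring/T2 11 > Tree Plant/T2 10 > Coat Drive/T2 4 > Park Build/T2 3.
Fill Coat Drive T1 block (45 at 23) ; 115 left.
Fill Tree Plant T1 block (35 at 17) ; 80 left.
Park Build T1 at 13: fill all 50 ; 30 left.
Tutoring/T1 (12): +25 ; 5 left.
5 remain; put them into Tutoring T2 at 11.
Total = 23×45 + 17×35 + 13×50 + 12×25 + 11×5 = 2635.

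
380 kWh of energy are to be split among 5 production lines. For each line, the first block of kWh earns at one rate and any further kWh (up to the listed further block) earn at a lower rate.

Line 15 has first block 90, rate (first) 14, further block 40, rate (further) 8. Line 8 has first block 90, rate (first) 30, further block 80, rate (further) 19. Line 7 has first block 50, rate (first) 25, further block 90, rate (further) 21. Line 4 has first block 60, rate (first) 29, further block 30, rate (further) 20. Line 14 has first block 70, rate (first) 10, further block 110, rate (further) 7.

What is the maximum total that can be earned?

Rank every tier by rate: Line 8/first 30 > Line 4/first 29 > Line 7/first 25 > Line 7/second 21 > Line 4/second 20 > Line 8/second 19 > Line 15/first 14 > Line 14/first 10 > Line 15/second 8 > Line 14/second 7.
Line 8 first at 30: fill all 90 — 290 left.
Fill Line 4 first block (60 at 29) — 230 left.
Fill Line 7 first block (50 at 25) — 180 left.
Line 7/second (21): +90 — 90 left.
Fill Line 4 second block (30 at 20) — 60 left.
Line 8/second: +60 of 80 at 19; pool empty.
Total = 30×90 + 29×60 + 25×50 + 21×90 + 20×30 + 19×60 = 9320.

9320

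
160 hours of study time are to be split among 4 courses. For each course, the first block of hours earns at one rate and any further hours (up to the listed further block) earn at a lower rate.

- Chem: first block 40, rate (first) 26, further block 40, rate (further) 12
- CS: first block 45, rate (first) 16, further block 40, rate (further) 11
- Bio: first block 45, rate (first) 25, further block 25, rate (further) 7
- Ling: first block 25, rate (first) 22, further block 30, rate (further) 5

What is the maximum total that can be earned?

3495

Rank every tier by rate: Chem/first 26 > Bio/first 25 > Ling/first 22 > CS/first 16 > Chem/second 12 > CS/second 11 > Bio/second 7 > Ling/second 5.
Chem first at 26: fill all 40 — 120 left.
Bio/first (25): +45 — 75 left.
Fill Ling first block (25 at 22) — 50 left.
CS first at 16: fill all 45 — 5 left.
Chem second at 12: only 5 left, fill 5.
Total = 26×40 + 25×45 + 22×25 + 16×45 + 12×5 = 3495.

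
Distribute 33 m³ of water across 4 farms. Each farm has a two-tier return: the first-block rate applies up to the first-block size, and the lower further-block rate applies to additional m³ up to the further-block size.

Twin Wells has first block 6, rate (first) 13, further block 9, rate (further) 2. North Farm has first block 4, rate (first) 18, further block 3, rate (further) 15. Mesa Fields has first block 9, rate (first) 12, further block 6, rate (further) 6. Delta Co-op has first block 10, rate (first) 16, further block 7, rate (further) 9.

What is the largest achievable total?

Order all 8 blocks by rate: North Farm/first 18 > Delta Co-op/first 16 > North Farm/second 15 > Twin Wells/first 13 > Mesa Fields/first 12 > Delta Co-op/second 9 > Mesa Fields/second 6 > Twin Wells/second 2.
Fill North Farm first block (4 at 18) ; 29 left.
Delta Co-op/first (16): +10 ; 19 left.
Fill North Farm second block (3 at 15) ; 16 left.
Fill Twin Wells first block (6 at 13) ; 10 left.
Mesa Fields/first (12): +9 ; 1 left.
Delta Co-op/second: +1 of 7 at 9; pool empty.
Total = 18×4 + 16×10 + 15×3 + 13×6 + 12×9 + 9×1 = 472.

472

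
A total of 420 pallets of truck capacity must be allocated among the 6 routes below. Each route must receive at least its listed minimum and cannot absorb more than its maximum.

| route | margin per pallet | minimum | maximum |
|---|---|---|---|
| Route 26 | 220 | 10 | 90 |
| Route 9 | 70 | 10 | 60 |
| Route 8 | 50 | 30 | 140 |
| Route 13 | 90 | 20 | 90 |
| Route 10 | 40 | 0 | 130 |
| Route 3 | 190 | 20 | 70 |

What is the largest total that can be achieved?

50900

Meeting every minimum uses 10+10+30+20+0+20 = 90 pallets, leaving 330.
Rank by margin per pallet: Route 26 220 > Route 3 190 > Route 13 90 > Route 9 70 > Route 8 50 > Route 10 40.
Route 26: +80 to 90 (cap) → 250 left.
Route 3: +50 to 70 (cap) → 200 left.
Route 13 takes 70 more to reach its cap of 90 → 130 left.
Route 9: +50 to 60 (cap) → 80 left.
Only 80 left; Route 8 takes them to reach 110.
Total = 220×90 + 70×60 + 50×110 + 90×90 + 190×70 = 50900.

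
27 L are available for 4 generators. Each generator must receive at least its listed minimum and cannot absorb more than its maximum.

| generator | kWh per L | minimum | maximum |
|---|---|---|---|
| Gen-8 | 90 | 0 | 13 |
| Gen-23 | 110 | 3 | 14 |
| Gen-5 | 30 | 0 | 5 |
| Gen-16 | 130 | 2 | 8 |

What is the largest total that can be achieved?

Meeting every minimum uses 0+3+0+2 = 5 L, leaving 22.
Rank by kWh per L: Gen-16 130 > Gen-23 110 > Gen-8 90 > Gen-5 30.
Gen-16: +6 to 8 (cap) — 16 left.
Give Gen-23 11 more to hit its cap of 14 — 5 left.
Gen-8: +5 (room for 13) → 5. Pool exhausted.
Total = 90×5 + 110×14 + 130×8 = 3030.

3030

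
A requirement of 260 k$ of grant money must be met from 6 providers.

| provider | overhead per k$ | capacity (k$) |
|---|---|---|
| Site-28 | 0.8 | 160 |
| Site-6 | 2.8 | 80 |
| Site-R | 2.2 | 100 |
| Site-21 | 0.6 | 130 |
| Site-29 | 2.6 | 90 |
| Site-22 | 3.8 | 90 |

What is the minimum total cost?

182

Cheapest first:
Site-21 (0.6): use full 130 — 130 k$ to go.
Site-28 (0.8): take the remaining 130 — done.
Site-R, Site-29, Site-6, Site-22: unused.
Cost = 130×0.6 + 130×0.8 = 182.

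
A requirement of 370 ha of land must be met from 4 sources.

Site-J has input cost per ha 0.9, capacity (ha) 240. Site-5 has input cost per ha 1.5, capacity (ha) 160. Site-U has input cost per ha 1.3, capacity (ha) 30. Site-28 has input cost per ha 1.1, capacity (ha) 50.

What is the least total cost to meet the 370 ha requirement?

385

Fill from the cheapest source first.
Site-J at 0.9: take all 240 ha ; 130 still needed.
Site-28 at 1.1: take all 50 ha ; 80 still needed.
Take 30 from Site-U at 1.3 ; need 50 more.
Site-5 (1.5): take the remaining 50 ; done.
Cost = 240×0.9 + 50×1.1 + 30×1.3 + 50×1.5 = 385.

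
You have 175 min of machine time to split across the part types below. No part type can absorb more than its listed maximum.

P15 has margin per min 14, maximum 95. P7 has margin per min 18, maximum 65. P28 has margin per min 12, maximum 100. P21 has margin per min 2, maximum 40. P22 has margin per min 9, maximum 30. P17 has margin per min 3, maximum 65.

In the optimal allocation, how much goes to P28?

15

Rank by margin per min: P7 18 > P15 14 > P28 12 > P22 9 > P17 3 > P21 2.
Give P7 65 to hit its cap of 65 ; 110 left.
P15: +95 to 95 (cap) ; 15 left.
Only 15 left; P28 takes them to reach 15.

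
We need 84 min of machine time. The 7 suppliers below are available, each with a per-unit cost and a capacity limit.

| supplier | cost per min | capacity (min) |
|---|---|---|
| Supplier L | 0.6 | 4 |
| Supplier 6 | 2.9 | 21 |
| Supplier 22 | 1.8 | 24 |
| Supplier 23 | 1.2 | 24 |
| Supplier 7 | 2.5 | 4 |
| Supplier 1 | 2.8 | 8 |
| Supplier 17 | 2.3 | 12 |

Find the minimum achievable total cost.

Cheapest first:
Take 4 from Supplier L at 0.6 ; need 80 more.
Supplier 23 (1.2): use full 24 ; 56 min to go.
Supplier 22 (1.8): use full 24 ; 32 min to go.
Supplier 17 (2.3): use full 12 ; 20 min to go.
Supplier 7 (2.5): use full 4 ; 16 min to go.
Take 8 from Supplier 1 at 2.8 ; need 8 more.
Supplier 6 at 2.9: take 8 of its 21 ; requirement met.
Cost = 4×0.6 + 24×1.2 + 24×1.8 + 12×2.3 + 4×2.5 + 8×2.8 + 8×2.9 = 157.6.

157.6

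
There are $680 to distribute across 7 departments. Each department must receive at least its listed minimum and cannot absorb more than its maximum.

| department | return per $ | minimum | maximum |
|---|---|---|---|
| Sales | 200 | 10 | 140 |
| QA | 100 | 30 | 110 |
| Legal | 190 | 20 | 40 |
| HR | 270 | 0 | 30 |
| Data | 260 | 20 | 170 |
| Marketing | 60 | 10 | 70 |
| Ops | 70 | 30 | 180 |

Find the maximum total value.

112100

Meeting every minimum uses 10+30+20+0+20+10+30 = 120 $, leaving 560.
Order the departments by return per $: HR 270 > Data 260 > Sales 200 > Legal 190 > QA 100 > Ops 70 > Marketing 60.
HR takes 30 more to reach its cap of 30 — 530 left.
Give Data 150 more to hit its cap of 170 — 380 left.
Sales takes 130 more to reach its cap of 140 — 250 left.
Give Legal 20 more to hit its cap of 40 — 230 left.
QA: +80 to 110 (cap) — 150 left.
Ops: +150 to 180 (cap) — 0 left.
Total = 200×140 + 100×110 + 190×40 + 270×30 + 260×170 + 60×10 + 70×180 = 112100.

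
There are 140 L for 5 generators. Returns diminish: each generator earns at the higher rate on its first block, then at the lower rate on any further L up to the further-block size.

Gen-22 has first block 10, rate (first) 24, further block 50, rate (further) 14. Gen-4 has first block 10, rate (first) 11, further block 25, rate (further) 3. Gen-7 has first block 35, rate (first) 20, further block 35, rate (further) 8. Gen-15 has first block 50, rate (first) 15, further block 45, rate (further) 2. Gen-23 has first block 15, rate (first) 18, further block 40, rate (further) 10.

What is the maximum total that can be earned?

2380

Rank every tier by rate: Gen-22/T1 24 > Gen-7/T1 20 > Gen-23/T1 18 > Gen-15/T1 15 > Gen-22/T2 14 > Gen-4/T1 11 > Gen-23/T2 10 > Gen-7/T2 8 > Gen-4/T2 3 > Gen-15/T2 2.
Gen-22 T1 at 24: fill all 10 ; 130 left.
Fill Gen-7 T1 block (35 at 20) ; 95 left.
Gen-23 T1 at 18: fill all 15 ; 80 left.
Gen-15/T1 (15): +50 ; 30 left.
Gen-22/T2: +30 of 50 at 14; pool empty.
Total = 24×10 + 20×35 + 18×15 + 15×50 + 14×30 = 2380.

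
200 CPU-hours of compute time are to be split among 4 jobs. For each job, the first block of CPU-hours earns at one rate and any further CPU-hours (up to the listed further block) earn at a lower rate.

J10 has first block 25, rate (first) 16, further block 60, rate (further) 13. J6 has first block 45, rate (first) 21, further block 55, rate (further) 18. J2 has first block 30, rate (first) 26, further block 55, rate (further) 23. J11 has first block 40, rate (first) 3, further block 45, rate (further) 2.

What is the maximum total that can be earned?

Order all 8 blocks by rate: J2/first 26 > J2/second 23 > J6/first 21 > J6/second 18 > J10/first 16 > J10/second 13 > J11/first 3 > J11/second 2.
J2 first at 26: fill all 30 → 170 left.
J2 second at 23: fill all 55 → 115 left.
Fill J6 first block (45 at 21) → 70 left.
J6/second (18): +55 → 15 left.
J10 first at 16: only 15 left, fill 15.
Total = 26×30 + 23×55 + 21×45 + 18×55 + 16×15 = 4220.

4220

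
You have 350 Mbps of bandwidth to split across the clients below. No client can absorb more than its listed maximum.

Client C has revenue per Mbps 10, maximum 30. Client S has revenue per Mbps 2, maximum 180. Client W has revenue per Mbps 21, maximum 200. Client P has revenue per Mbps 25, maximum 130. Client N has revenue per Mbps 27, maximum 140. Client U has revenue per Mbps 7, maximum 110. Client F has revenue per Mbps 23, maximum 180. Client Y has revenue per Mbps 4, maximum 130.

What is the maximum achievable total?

8870

Order the clients by revenue per Mbps: Client N 27 > Client P 25 > Client F 23 > Client W 21 > Client C 10 > Client U 7 > Client Y 4 > Client S 2.
Client N takes 140 to reach its cap of 140 ; 210 left.
Client P: +130 to 130 (cap) ; 80 left.
Only 80 left; Client F takes them to reach 80.
Total = 25×130 + 27×140 + 23×80 = 8870.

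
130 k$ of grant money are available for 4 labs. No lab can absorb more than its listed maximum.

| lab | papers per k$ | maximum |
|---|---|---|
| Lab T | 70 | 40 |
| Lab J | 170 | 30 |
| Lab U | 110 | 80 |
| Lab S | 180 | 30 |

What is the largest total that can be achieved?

18200

Highest papers per k$ first: Lab S 180 > Lab J 170 > Lab U 110 > Lab T 70.
Lab S: +30 to 30 (cap) → 100 left.
Lab J takes 30 to reach its cap of 30 → 70 left.
Only 70 left; Lab U takes them to reach 70.
Total = 170×30 + 110×70 + 180×30 = 18200.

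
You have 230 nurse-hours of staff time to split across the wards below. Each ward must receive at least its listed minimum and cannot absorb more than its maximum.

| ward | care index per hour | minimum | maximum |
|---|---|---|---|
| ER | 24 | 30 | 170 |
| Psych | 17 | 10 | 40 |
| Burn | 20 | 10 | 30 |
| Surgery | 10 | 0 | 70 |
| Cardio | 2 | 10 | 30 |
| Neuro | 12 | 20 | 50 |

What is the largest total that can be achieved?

Meeting every minimum uses 30+10+10+0+10+20 = 80 nurse-hours, leaving 150.
Highest care index per hour first: ER 24 > Burn 20 > Psych 17 > Neuro 12 > Surgery 10 > Cardio 2.
ER takes 140 more to reach its cap of 170 — 10 left.
Only 10 left; Burn takes them to reach 20.
Total = 24×170 + 17×10 + 20×20 + 2×10 + 12×20 = 4910.

4910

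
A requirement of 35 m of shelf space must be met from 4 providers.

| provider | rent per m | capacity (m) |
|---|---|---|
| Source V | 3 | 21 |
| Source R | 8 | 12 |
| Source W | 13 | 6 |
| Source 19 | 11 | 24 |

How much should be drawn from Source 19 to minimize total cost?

Fill from the cheapest provider first.
Take 21 from Source V at 3 → need 14 more.
Take 12 from Source R at 8 → need 2 more.
Source 19 (11): take the remaining 2 → done.
Source W: unused.

2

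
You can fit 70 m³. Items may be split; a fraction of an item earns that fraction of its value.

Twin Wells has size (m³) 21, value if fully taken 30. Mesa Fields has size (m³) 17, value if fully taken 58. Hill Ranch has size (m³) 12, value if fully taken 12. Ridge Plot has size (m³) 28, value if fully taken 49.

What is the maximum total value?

141

Rank by value-to-size ratio: Mesa Fields 58/17≈3.41, Ridge Plot 49/28≈1.75, Twin Wells 30/21≈1.43, Hill Ranch 12/12≈1.
Mesa Fields: take in full, 17 m³ for value 58 → 53 left.
Ridge Plot: take in full, 28 m³ for value 49 → 25 left.
Twin Wells: take in full, 21 m³ for value 30 → 4 left.
4 m³ left: a 4/12 share of Hill Ranch gives 12×4/12 = 4.
Total value = 141.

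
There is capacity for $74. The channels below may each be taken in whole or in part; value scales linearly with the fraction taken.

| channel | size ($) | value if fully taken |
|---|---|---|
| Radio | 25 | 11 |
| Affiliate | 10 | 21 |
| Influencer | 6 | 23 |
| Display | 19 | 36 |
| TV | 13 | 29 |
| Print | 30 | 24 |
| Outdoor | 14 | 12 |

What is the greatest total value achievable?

130.6

Best value per unit of size first: Influencer 23/6≈3.83, TV 29/13≈2.23, Affiliate 21/10≈2.1, Display 36/19≈1.89, Outdoor 12/14≈0.857, Print 24/30≈0.8, Radio 11/25≈0.44.
Influencer: take in full, 6 $ for value 23 ; 68 left.
TV: take in full, 13 $ for value 29 ; 55 left.
All 10 $ of Affiliate fit (value 21) ; 45 remain.
Display: take in full, 19 $ for value 36 ; 26 left.
Outdoor: take in full, 14 $ for value 12 ; 12 left.
Only 12 $ remain; take 12/30 of Print for value 24×12/30 = 9.6.
Total value = 130.6.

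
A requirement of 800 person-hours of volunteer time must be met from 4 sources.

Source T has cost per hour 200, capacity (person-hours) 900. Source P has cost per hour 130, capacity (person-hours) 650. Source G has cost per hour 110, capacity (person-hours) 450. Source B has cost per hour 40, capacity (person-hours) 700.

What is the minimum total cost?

Use sources in increasing cost order.
Source B at 40: take all 700 person-hours — 100 still needed.
Take 100 from Source G at 110 to finish.
Source P, Source T: unused.
Cost = 700×40 + 100×110 = 39000.

39000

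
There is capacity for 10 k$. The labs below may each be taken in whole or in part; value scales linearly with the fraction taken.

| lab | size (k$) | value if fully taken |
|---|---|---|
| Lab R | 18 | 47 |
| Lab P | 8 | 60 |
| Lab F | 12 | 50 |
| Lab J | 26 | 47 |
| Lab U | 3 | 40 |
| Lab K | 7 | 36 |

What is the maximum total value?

92.5

Best value per unit of size first: Lab U 40/3≈13.3, Lab P 60/8≈7.5, Lab K 36/7≈5.14, Lab F 50/12≈4.17, Lab R 47/18≈2.61, Lab J 47/26≈1.81.
Lab U: take in full, 3 k$ for value 40 ; 7 left.
Fill the last 7 k$ with part of Lab P: 7/8 of it earns 52.5.
Total value = 92.5.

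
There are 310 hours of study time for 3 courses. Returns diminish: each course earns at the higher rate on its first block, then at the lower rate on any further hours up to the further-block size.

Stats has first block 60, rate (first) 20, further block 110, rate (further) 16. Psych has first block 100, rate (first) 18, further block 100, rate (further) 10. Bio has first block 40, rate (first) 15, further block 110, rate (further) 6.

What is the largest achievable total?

Rank every tier by rate: Stats/first 20 > Psych/first 18 > Stats/second 16 > Bio/first 15 > Psych/second 10 > Bio/second 6.
Stats first at 20: fill all 60 — 250 left.
Psych first at 18: fill all 100 — 150 left.
Stats second at 16: fill all 110 — 40 left.
Bio first at 15: fill all 40 — 0 left.
Total = 20×60 + 18×100 + 16×110 + 15×40 = 5360.

5360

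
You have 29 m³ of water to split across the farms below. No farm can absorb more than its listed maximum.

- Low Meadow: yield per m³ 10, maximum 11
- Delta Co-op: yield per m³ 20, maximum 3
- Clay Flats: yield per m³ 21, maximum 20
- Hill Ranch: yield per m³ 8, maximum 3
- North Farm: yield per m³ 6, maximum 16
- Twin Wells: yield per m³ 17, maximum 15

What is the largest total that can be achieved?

582

Order the farms by yield per m³: Clay Flats 21 > Delta Co-op 20 > Twin Wells 17 > Low Meadow 10 > Hill Ranch 8 > North Farm 6.
Clay Flats: +20 to 20 (cap) — 9 left.
Delta Co-op takes 3 to reach its cap of 3 — 6 left.
Twin Wells has room for 15 but only 6 remain, so it gets 6.
Total = 20×3 + 21×20 + 17×6 = 582.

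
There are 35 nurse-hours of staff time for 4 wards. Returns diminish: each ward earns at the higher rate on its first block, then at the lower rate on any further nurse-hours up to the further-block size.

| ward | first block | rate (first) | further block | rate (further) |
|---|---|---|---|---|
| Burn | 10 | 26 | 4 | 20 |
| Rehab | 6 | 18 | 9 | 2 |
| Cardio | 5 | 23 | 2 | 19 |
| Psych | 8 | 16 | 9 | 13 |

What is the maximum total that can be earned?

729

Order all 8 blocks by rate: Burn/T1 26 > Cardio/T1 23 > Burn/T2 20 > Cardio/T2 19 > Rehab/T1 18 > Psych/T1 16 > Psych/T2 13 > Rehab/T2 2.
Burn T1 at 26: fill all 10 — 25 left.
Fill Cardio T1 block (5 at 23) — 20 left.
Burn T2 at 20: fill all 4 — 16 left.
Cardio T2 at 19: fill all 2 — 14 left.
Fill Rehab T1 block (6 at 18) — 8 left.
Psych/T1 (16): +8 — 0 left.
Total = 26×10 + 23×5 + 20×4 + 19×2 + 18×6 + 16×8 = 729.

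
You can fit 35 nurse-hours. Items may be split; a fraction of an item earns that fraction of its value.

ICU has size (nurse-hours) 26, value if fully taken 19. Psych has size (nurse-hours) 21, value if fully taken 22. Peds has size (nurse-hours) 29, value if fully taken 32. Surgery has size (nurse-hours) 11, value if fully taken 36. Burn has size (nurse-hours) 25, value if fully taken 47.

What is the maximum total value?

81.12

Best value per unit of size first: Surgery 36/11≈3.27, Burn 47/25≈1.88, Peds 32/29≈1.1, Psych 22/21≈1.05, ICU 19/26≈0.731.
Surgery: take in full, 11 nurse-hours for value 36 — 24 left.
24 nurse-hours left: a 24/25 share of Burn gives 47×24/25 = 45.12.
Total value = 81.12.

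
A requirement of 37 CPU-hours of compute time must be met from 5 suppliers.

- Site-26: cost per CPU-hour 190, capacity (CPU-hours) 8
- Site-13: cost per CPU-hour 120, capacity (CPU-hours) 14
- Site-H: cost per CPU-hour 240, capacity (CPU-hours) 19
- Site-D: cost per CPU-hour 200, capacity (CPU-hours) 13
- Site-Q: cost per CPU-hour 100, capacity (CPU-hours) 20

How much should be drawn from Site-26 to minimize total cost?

Fill from the cheapest supplier first.
Site-Q (100): use full 20 — 17 CPU-hours to go.
Take 14 from Site-13 at 120 — need 3 more.
Site-26 at 190: take 3 of its 8 — requirement met.
Site-D, Site-H: unused.

3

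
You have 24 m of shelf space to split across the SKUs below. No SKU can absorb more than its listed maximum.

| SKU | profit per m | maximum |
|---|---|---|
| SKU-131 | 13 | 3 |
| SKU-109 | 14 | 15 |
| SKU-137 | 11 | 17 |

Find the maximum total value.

315

Order the SKUs by profit per m: SKU-109 14 > SKU-131 13 > SKU-137 11.
Give SKU-109 15 to hit its cap of 15 → 9 left.
SKU-131 takes 3 to reach its cap of 3 → 6 left.
Only 6 left; SKU-137 takes them to reach 6.
Total = 13×3 + 14×15 + 11×6 = 315.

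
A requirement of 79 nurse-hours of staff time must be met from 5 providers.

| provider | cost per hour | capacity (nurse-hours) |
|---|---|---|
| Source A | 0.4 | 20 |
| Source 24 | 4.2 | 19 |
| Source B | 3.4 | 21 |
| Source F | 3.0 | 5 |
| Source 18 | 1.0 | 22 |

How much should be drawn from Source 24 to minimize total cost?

Cheapest first:
Source A at 0.4: take all 20 nurse-hours ; 59 still needed.
Source 18 at 1.0: take all 22 nurse-hours ; 37 still needed.
Take 5 from Source F at 3.0 ; need 32 more.
Take 21 from Source B at 3.4 ; need 11 more.
Take 11 from Source 24 at 4.2 to finish.

11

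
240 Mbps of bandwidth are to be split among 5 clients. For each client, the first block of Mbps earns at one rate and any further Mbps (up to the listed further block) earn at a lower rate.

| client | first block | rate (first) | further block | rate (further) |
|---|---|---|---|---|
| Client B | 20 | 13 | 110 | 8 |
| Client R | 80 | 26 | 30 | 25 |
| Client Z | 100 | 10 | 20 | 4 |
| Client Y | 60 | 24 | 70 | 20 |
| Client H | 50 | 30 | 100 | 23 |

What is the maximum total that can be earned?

Rank every tier by rate: Client H/tier1 30 > Client R/tier1 26 > Client R/tier2 25 > Client Y/tier1 24 > Client H/tier2 23 > Client Y/tier2 20 > Client B/tier1 13 > Client Z/tier1 10 > Client B/tier2 8 > Client Z/tier2 4.
Client H tier1 at 30: fill all 50 ; 190 left.
Fill Client R tier1 block (80 at 26) ; 110 left.
Fill Client R tier2 block (30 at 25) ; 80 left.
Fill Client Y tier1 block (60 at 24) ; 20 left.
Client H tier2 at 23: only 20 left, fill 20.
Total = 30×50 + 26×80 + 25×30 + 24×60 + 23×20 = 6230.

6230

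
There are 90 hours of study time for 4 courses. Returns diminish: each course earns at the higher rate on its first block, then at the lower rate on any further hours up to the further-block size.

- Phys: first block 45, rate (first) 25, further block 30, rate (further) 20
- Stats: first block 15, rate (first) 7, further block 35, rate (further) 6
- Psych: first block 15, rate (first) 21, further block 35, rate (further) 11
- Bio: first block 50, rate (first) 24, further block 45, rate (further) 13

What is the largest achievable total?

Treat each block as its own option and order by rate: Phys/first 25 > Bio/first 24 > Psych/first 21 > Phys/second 20 > Bio/second 13 > Psych/second 11 > Stats/first 7 > Stats/second 6.
Phys/first (25): +45 — 45 left.
45 remain; put them into Bio first at 24.
Total = 25×45 + 24×45 = 2205.

2205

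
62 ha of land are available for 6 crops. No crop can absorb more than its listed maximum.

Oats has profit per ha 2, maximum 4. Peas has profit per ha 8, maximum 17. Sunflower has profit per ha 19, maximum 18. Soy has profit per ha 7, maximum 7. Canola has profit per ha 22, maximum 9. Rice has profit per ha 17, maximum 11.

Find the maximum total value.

Highest profit per ha first: Canola 22 > Sunflower 19 > Rice 17 > Peas 8 > Soy 7 > Oats 2.
Give Canola 9 to hit its cap of 9 → 53 left.
Sunflower: +18 to 18 (cap) → 35 left.
Rice takes 11 to reach its cap of 11 → 24 left.
Peas: +17 to 17 (cap) → 7 left.
Give Soy 7 to hit its cap of 7 → 0 left.
Total = 8×17 + 19×18 + 7×7 + 22×9 + 17×11 = 912.

912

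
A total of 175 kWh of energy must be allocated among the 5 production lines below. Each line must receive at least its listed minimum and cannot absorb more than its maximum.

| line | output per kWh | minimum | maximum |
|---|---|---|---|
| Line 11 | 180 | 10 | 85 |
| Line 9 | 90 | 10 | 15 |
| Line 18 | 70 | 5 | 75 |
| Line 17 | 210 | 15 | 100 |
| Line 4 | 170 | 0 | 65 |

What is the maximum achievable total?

33050

Meeting every minimum uses 10+10+5+15+0 = 40 kWh, leaving 135.
Highest output per kWh first: Line 17 210 > Line 11 180 > Line 4 170 > Line 9 90 > Line 18 70.
Line 17: +85 to 100 (cap) ; 50 left.
Line 11: +50 (room for 75) → 60. Pool exhausted.
Total = 180×60 + 90×10 + 70×5 + 210×100 = 33050.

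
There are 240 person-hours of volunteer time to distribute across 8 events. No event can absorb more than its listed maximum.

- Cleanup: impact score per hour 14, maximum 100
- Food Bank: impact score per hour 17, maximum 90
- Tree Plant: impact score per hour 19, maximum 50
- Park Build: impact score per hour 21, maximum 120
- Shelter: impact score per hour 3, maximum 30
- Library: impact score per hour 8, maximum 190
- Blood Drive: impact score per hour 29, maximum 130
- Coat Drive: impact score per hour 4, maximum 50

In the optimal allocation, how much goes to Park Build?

Highest impact score per hour first: Blood Drive 29 > Park Build 21 > Tree Plant 19 > Food Bank 17 > Cleanup 14 > Library 8 > Coat Drive 4 > Shelter 3.
Blood Drive: +130 to 130 (cap) ; 110 left.
Park Build: +110 (room for 120) → 110. Pool exhausted.

110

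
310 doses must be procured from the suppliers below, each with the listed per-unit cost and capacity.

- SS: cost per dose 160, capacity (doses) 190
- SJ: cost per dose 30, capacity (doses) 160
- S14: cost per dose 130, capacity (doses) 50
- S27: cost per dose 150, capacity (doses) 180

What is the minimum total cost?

26300

Fill from the cheapest supplier first.
SJ (30): use full 160 ; 150 doses to go.
S14 (130): use full 50 ; 100 doses to go.
S27 at 150: take 100 of its 180 ; requirement met.
SS: unused.
Cost = 160×30 + 50×130 + 100×150 = 26300.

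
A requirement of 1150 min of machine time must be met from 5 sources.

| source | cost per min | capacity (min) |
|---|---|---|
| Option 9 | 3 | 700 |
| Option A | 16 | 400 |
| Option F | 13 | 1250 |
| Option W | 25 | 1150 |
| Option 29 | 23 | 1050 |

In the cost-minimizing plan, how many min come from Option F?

Cheapest first:
Take 700 from Option 9 at 3 ; need 450 more.
Option F at 13: take 450 of its 1250 ; requirement met.
Option A, Option 29, Option W: unused.

450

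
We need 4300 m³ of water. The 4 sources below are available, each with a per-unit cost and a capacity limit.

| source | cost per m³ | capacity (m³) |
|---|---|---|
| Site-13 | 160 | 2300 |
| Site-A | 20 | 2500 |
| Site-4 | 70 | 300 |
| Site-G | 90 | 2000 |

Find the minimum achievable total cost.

206000

Fill from the cheapest source first.
Site-A (20): use full 2500 → 1800 m³ to go.
Site-4 at 70: take all 300 m³ → 1500 still needed.
Take 1500 from Site-G at 90 to finish.
Site-13: unused.
Cost = 2500×20 + 300×70 + 1500×90 = 206000.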